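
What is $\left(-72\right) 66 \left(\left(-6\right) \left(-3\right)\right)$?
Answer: $-85536$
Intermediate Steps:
$\left(-72\right) 66 \left(\left(-6\right) \left(-3\right)\right) = \left(-4752\right) 18 = -85536$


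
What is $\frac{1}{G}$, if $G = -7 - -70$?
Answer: $\frac{1}{63} \approx 0.015873$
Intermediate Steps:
$G = 63$ ($G = -7 + 70 = 63$)
$\frac{1}{G} = \frac{1}{63}$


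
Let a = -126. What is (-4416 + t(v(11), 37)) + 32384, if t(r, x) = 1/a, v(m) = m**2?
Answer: 3523967/126 ≈ 27968.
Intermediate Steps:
t(r, x) = -1/126 (t(r, x) = 1/(-126) = -1/126)
(-4416 + t(v(11), 37)) + 32384 = (-4416 - 1/126) + 32384 = -556417/126 + 32384 = 3523967/126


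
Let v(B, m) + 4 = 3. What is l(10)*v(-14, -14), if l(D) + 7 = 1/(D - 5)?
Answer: 34/5 ≈ 6.8000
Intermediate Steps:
v(B, m) = -1 (v(B, m) = -4 + 3 = -1)
l(D) = -7 + 1/(-5 + D) (l(D) = -7 + 1/(D - 5) = -7 + 1/(-5 + D))
l(10)*v(-14, -14) = ((36 - 7*10)/(-5 + 10))*(-1) = ((36 - 70)/5)*(-1) = ((⅕)*(-34))*(-1) = -34/5*(-1) = 34/5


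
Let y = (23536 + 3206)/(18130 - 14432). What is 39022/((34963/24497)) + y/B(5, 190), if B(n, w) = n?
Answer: 8837965770103/323232935 ≈ 27342.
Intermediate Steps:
y = 13371/1849 (y = 26742/3698 = 26742*(1/3698) = 13371/1849 ≈ 7.2315)
39022/((34963/24497)) + y/B(5, 190) = 39022/((34963/24497)) + (13371/1849)/5 = 39022/((34963*(1/24497))) + (13371/1849)*(⅕) = 39022/(34963/24497) + 13371/9245 = 39022*(24497/34963) + 13371/9245 = 955921934/34963 + 13371/9245 = 8837965770103/323232935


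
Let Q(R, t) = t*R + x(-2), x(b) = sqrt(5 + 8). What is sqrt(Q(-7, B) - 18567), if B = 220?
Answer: sqrt(-20107 + sqrt(13)) ≈ 141.79*I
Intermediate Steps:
x(b) = sqrt(13)
Q(R, t) = sqrt(13) + R*t (Q(R, t) = t*R + sqrt(13) = R*t + sqrt(13) = sqrt(13) + R*t)
sqrt(Q(-7, B) - 18567) = sqrt((sqrt(13) - 7*220) - 18567) = sqrt((sqrt(13) - 1540) - 18567) = sqrt((-1540 + sqrt(13)) - 18567) = sqrt(-20107 + sqrt(13))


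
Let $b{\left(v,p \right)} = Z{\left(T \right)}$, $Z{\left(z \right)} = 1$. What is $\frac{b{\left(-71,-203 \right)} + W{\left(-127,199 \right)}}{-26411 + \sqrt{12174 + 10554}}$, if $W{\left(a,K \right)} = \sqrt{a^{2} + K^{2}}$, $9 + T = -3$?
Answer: $- \frac{26411}{697518193} - \frac{26411 \sqrt{55730}}{697518193} - \frac{4 \sqrt{79164465}}{697518193} - \frac{2 \sqrt{5682}}{697518193} \approx -0.0090278$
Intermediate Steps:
$T = -12$ ($T = -9 - 3 = -12$)
$W{\left(a,K \right)} = \sqrt{K^{2} + a^{2}}$
$b{\left(v,p \right)} = 1$
$\frac{b{\left(-71,-203 \right)} + W{\left(-127,199 \right)}}{-26411 + \sqrt{12174 + 10554}} = \frac{1 + \sqrt{199^{2} + \left(-127\right)^{2}}}{-26411 + \sqrt{12174 + 10554}} = \frac{1 + \sqrt{39601 + 16129}}{-26411 + \sqrt{22728}} = \frac{1 + \sqrt{55730}}{-26411 + 2 \sqrt{5682}}$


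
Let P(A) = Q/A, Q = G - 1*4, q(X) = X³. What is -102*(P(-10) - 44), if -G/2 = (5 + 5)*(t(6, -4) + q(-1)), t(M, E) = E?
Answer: 27336/5 ≈ 5467.2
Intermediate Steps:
G = 100 (G = -2*(5 + 5)*(-4 + (-1)³) = -20*(-4 - 1) = -20*(-5) = -2*(-50) = 100)
Q = 96 (Q = 100 - 1*4 = 100 - 4 = 96)
P(A) = 96/A
-102*(P(-10) - 44) = -102*(96/(-10) - 44) = -102*(96*(-⅒) - 44) = -102*(-48/5 - 44) = -102*(-268/5) = 27336/5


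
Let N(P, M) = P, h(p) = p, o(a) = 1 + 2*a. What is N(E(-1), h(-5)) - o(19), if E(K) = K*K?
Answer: -38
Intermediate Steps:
E(K) = K²
N(E(-1), h(-5)) - o(19) = (-1)² - (1 + 2*19) = 1 - (1 + 38) = 1 - 1*39 = 1 - 39 = -38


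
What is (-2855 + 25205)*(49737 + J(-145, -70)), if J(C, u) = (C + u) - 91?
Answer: 1104782850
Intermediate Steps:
J(C, u) = -91 + C + u
(-2855 + 25205)*(49737 + J(-145, -70)) = (-2855 + 25205)*(49737 + (-91 - 145 - 70)) = 22350*(49737 - 306) = 22350*49431 = 1104782850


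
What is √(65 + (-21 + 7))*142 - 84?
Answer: -84 + 142*√51 ≈ 930.08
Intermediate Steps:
√(65 + (-21 + 7))*142 - 84 = √(65 - 14)*142 - 84 = √51*142 - 84 = 142*√51 - 84 = -84 + 142*√51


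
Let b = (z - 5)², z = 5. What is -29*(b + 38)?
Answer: -1102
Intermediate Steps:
b = 0 (b = (5 - 5)² = 0² = 0)
-29*(b + 38) = -29*(0 + 38) = -29*38 = -1102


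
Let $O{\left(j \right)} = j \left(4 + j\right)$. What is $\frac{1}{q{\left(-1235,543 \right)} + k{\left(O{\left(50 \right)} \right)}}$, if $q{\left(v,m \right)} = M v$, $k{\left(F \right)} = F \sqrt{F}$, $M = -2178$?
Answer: $\frac{29887}{80172249210} - \frac{10 \sqrt{3}}{890802769} \approx 3.5334 \cdot 10^{-7}$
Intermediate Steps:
$k{\left(F \right)} = F^{\frac{3}{2}}$
$q{\left(v,m \right)} = - 2178 v$
$\frac{1}{q{\left(-1235,543 \right)} + k{\left(O{\left(50 \right)} \right)}} = \frac{1}{\left(-2178\right) \left(-1235\right) + \left(50 \left(4 + 50\right)\right)^{\frac{3}{2}}} = \frac{1}{2689830 + \left(50 \cdot 54\right)^{\frac{3}{2}}} = \frac{1}{2689830 + 2700^{\frac{3}{2}}} = \frac{1}{2689830 + 81000 \sqrt{3}}$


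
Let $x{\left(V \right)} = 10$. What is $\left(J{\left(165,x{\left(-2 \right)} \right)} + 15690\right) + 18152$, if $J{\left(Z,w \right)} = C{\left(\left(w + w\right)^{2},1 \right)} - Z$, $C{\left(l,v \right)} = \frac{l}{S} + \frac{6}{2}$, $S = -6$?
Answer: $\frac{100840}{3} \approx 33613.0$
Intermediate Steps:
$C{\left(l,v \right)} = 3 - \frac{l}{6}$ ($C{\left(l,v \right)} = \frac{l}{-6} + \frac{6}{2} = l \left(- \frac{1}{6}\right) + 6 \cdot \frac{1}{2} = - \frac{l}{6} + 3 = 3 - \frac{l}{6}$)
$J{\left(Z,w \right)} = 3 - Z - \frac{2 w^{2}}{3}$ ($J{\left(Z,w \right)} = \left(3 - \frac{\left(w + w\right)^{2}}{6}\right) - Z = \left(3 - \frac{\left(2 w\right)^{2}}{6}\right) - Z = \left(3 - \frac{4 w^{2}}{6}\right) - Z = \left(3 - \frac{2 w^{2}}{3}\right) - Z = 3 - Z - \frac{2 w^{2}}{3}$)
$\left(J{\left(165,x{\left(-2 \right)} \right)} + 15690\right) + 18152 = \left(\left(3 - 165 - \frac{2 \cdot 10^{2}}{3}\right) + 15690\right) + 18152 = \left(\left(3 - 165 - \frac{200}{3}\right) + 15690\right) + 18152 = \left(- \frac{686}{3} + 15690\right) + 18152 = \frac{46384}{3} + 18152 = \frac{100840}{3}$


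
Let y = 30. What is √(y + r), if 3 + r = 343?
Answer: √370 ≈ 19.235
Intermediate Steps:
r = 340 (r = -3 + 343 = 340)
√(y + r) = √(30 + 340) = √370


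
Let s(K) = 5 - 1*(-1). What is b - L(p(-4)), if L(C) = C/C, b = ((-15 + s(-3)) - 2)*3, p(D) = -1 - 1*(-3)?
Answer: -34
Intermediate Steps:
s(K) = 6 (s(K) = 5 + 1 = 6)
p(D) = 2 (p(D) = -1 + 3 = 2)
b = -33 (b = ((-15 + 6) - 2)*3 = (-9 - 2)*3 = -11*3 = -33)
L(C) = 1
b - L(p(-4)) = -33 - 1*1 = -33 - 1 = -34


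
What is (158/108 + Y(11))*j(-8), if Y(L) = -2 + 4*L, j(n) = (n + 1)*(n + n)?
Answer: 131432/27 ≈ 4867.9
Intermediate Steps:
j(n) = 2*n*(1 + n) (j(n) = (1 + n)*(2*n) = 2*n*(1 + n))
(158/108 + Y(11))*j(-8) = (158/108 + (-2 + 4*11))*(2*(-8)*(1 - 8)) = (158*(1/108) + (-2 + 44))*(2*(-8)*(-7)) = (79/54 + 42)*112 = (2347/54)*112 = 131432/27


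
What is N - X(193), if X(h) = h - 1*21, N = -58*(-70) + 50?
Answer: 3938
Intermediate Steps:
N = 4110 (N = 4060 + 50 = 4110)
X(h) = -21 + h (X(h) = h - 21 = -21 + h)
N - X(193) = 4110 - (-21 + 193) = 4110 - 1*172 = 4110 - 172 = 3938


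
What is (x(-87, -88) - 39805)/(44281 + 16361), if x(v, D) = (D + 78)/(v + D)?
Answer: -51599/78610 ≈ -0.65639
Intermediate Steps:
x(v, D) = (78 + D)/(D + v)
(x(-87, -88) - 39805)/(44281 + 16361) = ((78 - 88)/(-88 - 87) - 39805)/(44281 + 16361) = (-10/(-175) - 39805)/60642 = (-1/175*(-10) - 39805)*(1/60642) = (2/35 - 39805)*(1/60642) = -1393173/35*1/60642 = -51599/78610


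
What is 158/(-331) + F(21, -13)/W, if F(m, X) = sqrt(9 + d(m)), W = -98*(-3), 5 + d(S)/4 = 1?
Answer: -158/331 + I*sqrt(7)/294 ≈ -0.47734 + 0.0089992*I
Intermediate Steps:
d(S) = -16 (d(S) = -20 + 4*1 = -20 + 4 = -16)
W = 294
F(m, X) = I*sqrt(7) (F(m, X) = sqrt(9 - 16) = sqrt(-7) = I*sqrt(7))
158/(-331) + F(21, -13)/W = 158/(-331) + (I*sqrt(7))/294 = 158*(-1/331) + (I*sqrt(7))*(1/294) = -158/331 + I*sqrt(7)/294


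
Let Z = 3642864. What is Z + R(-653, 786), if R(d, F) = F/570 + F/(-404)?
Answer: 69906549287/19190 ≈ 3.6429e+6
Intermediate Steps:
R(d, F) = -83*F/115140 (R(d, F) = F*(1/570) + F*(-1/404) = F/570 - F/404 = -83*F/115140)
Z + R(-653, 786) = 3642864 - 83/115140*786 = 3642864 - 10873/19190 = 69906549287/19190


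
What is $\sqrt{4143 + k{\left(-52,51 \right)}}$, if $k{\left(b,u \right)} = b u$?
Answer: $\sqrt{1491} \approx 38.613$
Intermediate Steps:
$\sqrt{4143 + k{\left(-52,51 \right)}} = \sqrt{4143 - 2652} = \sqrt{1491}$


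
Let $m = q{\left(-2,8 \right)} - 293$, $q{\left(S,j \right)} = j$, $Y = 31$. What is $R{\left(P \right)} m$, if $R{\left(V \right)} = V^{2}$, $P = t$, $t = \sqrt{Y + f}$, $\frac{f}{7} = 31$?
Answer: $-70680$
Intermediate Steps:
$f = 217$ ($f = 7 \cdot 31 = 217$)
$t = 2 \sqrt{62}$ ($t = \sqrt{31 + 217} = \sqrt{248} = 2 \sqrt{62} \approx 15.748$)
$m = -285$ ($m = 8 - 293 = -285$)
$P = 2 \sqrt{62} \approx 15.748$
$R{\left(P \right)} m = \left(2 \sqrt{62}\right)^{2} \left(-285\right) = 248 \left(-285\right) = -70680$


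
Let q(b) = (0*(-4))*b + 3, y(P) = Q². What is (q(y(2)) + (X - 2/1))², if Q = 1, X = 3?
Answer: 16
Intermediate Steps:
y(P) = 1 (y(P) = 1² = 1)
q(b) = 3 (q(b) = 0*b + 3 = 0 + 3 = 3)
(q(y(2)) + (X - 2/1))² = (3 + (3 - 2/1))² = (3 + (3 - 2*1))² = (3 + (3 - 2))² = (3 + 1)² = 4² = 16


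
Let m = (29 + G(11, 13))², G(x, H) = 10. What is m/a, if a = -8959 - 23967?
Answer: -1521/32926 ≈ -0.046194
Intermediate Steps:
a = -32926
m = 1521 (m = (29 + 10)² = 39² = 1521)
m/a = 1521/(-32926) = 1521*(-1/32926) = -1521/32926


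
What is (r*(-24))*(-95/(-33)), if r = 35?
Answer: -26600/11 ≈ -2418.2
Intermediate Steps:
(r*(-24))*(-95/(-33)) = (35*(-24))*(-95/(-33)) = -(-79800)*(-1)/33 = -840*95/33 = -26600/11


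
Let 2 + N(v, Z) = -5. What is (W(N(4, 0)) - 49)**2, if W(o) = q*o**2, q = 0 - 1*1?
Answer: 9604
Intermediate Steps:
q = -1 (q = 0 - 1 = -1)
N(v, Z) = -7 (N(v, Z) = -2 - 5 = -7)
W(o) = -o**2
(W(N(4, 0)) - 49)**2 = (-1*(-7)**2 - 49)**2 = (-1*49 - 49)**2 = (-49 - 49)**2 = (-98)**2 = 9604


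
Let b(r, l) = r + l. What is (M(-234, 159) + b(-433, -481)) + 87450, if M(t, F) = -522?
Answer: 86014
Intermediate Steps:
b(r, l) = l + r
(M(-234, 159) + b(-433, -481)) + 87450 = (-522 + (-481 - 433)) + 87450 = (-522 - 914) + 87450 = -1436 + 87450 = 86014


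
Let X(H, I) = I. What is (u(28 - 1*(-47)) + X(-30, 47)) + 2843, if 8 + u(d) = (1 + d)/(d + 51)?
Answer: 181604/63 ≈ 2882.6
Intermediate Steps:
u(d) = -8 + (1 + d)/(51 + d) (u(d) = -8 + (1 + d)/(d + 51) = -8 + (1 + d)/(51 + d))
(u(28 - 1*(-47)) + X(-30, 47)) + 2843 = ((-407 - 7*(28 - 1*(-47)))/(51 + (28 - 1*(-47))) + 47) + 2843 = ((-407 - 7*(28 + 47))/(51 + (28 + 47)) + 47) + 2843 = ((-407 - 7*75)/(51 + 75) + 47) + 2843 = ((-407 - 525)/126 + 47) + 2843 = ((1/126)*(-932) + 47) + 2843 = (-466/63 + 47) + 2843 = 2495/63 + 2843 = 181604/63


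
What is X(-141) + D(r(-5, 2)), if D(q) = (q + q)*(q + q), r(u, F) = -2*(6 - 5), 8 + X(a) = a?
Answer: -133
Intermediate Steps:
X(a) = -8 + a
r(u, F) = -2 (r(u, F) = -2*1 = -2)
D(q) = 4*q² (D(q) = (2*q)*(2*q) = 4*q²)
X(-141) + D(r(-5, 2)) = (-8 - 141) + 4*(-2)² = -149 + 4*4 = -149 + 16 = -133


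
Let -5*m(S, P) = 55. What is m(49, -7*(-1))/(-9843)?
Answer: 11/9843 ≈ 0.0011175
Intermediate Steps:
m(S, P) = -11 (m(S, P) = -⅕*55 = -11)
m(49, -7*(-1))/(-9843) = -11/(-9843) = -11*(-1/9843) = 11/9843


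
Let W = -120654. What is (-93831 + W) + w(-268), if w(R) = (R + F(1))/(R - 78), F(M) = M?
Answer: -74211543/346 ≈ -2.1448e+5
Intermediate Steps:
w(R) = (1 + R)/(-78 + R) (w(R) = (R + 1)/(R - 78) = (1 + R)/(-78 + R))
(-93831 + W) + w(-268) = (-93831 - 120654) + (1 - 268)/(-78 - 268) = -214485 - 267/(-346) = -214485 - 1/346*(-267) = -214485 + 267/346 = -74211543/346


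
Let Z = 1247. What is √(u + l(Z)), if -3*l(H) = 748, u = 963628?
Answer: 2*√2167602/3 ≈ 981.52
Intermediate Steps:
l(H) = -748/3 (l(H) = -⅓*748 = -748/3)
√(u + l(Z)) = √(963628 - 748/3) = √(2890136/3) = 2*√2167602/3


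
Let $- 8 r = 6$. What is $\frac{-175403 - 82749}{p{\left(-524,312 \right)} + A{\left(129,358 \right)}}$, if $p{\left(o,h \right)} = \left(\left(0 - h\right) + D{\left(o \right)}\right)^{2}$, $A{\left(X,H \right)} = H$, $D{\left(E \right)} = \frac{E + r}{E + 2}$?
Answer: $- \frac{1125476633088}{423225301801} \approx -2.6593$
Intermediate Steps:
$r = - \frac{3}{4}$ ($r = \left(- \frac{1}{8}\right) 6 = - \frac{3}{4} \approx -0.75$)
$D{\left(E \right)} = \frac{- \frac{3}{4} + E}{2 + E}$ ($D{\left(E \right)} = \frac{E - \frac{3}{4}}{E + 2} = \frac{- \frac{3}{4} + E}{2 + E}$)
$p{\left(o,h \right)} = \left(- h + \frac{- \frac{3}{4} + o}{2 + o}\right)^{2}$ ($p{\left(o,h \right)} = \left(\left(0 - h\right) + \frac{- \frac{3}{4} + o}{2 + o}\right)^{2} = \left(- h + \frac{- \frac{3}{4} + o}{2 + o}\right)^{2}$)
$\frac{-175403 - 82749}{p{\left(-524,312 \right)} + A{\left(129,358 \right)}} = \frac{-175403 - 82749}{\left(312 - \frac{- \frac{3}{4} - 524}{2 - 524}\right)^{2} + 358} = - \frac{258152}{\left(312 - \frac{1}{-522} \left(- \frac{2099}{4}\right)\right)^{2} + 358} = - \frac{258152}{\left(312 - \left(- \frac{1}{522}\right) \left(- \frac{2099}{4}\right)\right)^{2} + 358} = - \frac{258152}{\left(312 - \frac{2099}{2088}\right)^{2} + 358} = - \frac{258152}{\left(\frac{649357}{2088}\right)^{2} + 358} = - \frac{258152}{\frac{421664513449}{4359744} + 358} = - \frac{258152}{\frac{423225301801}{4359744}} = \left(-258152\right) \frac{4359744}{423225301801} = - \frac{1125476633088}{423225301801}$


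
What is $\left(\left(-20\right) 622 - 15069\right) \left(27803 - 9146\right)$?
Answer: $-513235413$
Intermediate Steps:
$\left(\left(-20\right) 622 - 15069\right) \left(27803 - 9146\right) = \left(-12440 - 15069\right) 18657 = \left(-27509\right) 18657 = -513235413$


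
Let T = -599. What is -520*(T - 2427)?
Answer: 1573520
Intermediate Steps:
-520*(T - 2427) = -520*(-599 - 2427) = -520*(-3026) = 1573520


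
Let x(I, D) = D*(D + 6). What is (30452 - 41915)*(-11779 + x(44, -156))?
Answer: -133211523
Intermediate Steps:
x(I, D) = D*(6 + D)
(30452 - 41915)*(-11779 + x(44, -156)) = (30452 - 41915)*(-11779 - 156*(6 - 156)) = -11463*(-11779 - 156*(-150)) = -11463*(-11779 + 23400) = -11463*11621 = -133211523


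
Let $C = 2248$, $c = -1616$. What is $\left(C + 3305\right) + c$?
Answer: $3937$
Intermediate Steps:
$\left(C + 3305\right) + c = \left(2248 + 3305\right) - 1616 = 5553 - 1616 = 3937$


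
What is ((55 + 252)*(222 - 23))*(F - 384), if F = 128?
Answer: -15639808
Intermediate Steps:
((55 + 252)*(222 - 23))*(F - 384) = ((55 + 252)*(222 - 23))*(128 - 384) = (307*199)*(-256) = 61093*(-256) = -15639808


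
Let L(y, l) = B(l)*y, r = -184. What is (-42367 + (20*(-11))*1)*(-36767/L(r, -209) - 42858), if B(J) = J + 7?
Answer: 67840363230757/37168 ≈ 1.8252e+9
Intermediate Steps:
B(J) = 7 + J
L(y, l) = y*(7 + l) (L(y, l) = (7 + l)*y = y*(7 + l))
(-42367 + (20*(-11))*1)*(-36767/L(r, -209) - 42858) = (-42367 + (20*(-11))*1)*(-36767*(-1/(184*(7 - 209))) - 42858) = (-42367 - 220*1)*(-36767/((-184*(-202))) - 42858) = (-42367 - 220)*(-36767/37168 - 42858) = -42587*(-36767*1/37168 - 42858) = -42587*(-36767/37168 - 42858) = -42587*(-1592982911/37168) = 67840363230757/37168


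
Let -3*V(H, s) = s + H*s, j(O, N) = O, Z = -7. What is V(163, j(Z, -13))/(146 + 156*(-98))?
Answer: -574/22713 ≈ -0.025272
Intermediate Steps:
V(H, s) = -s/3 - H*s/3 (V(H, s) = -(s + H*s)/3 = -s/3 - H*s/3)
V(163, j(Z, -13))/(146 + 156*(-98)) = (-⅓*(-7)*(1 + 163))/(146 + 156*(-98)) = (-⅓*(-7)*164)/(146 - 15288) = (1148/3)/(-15142) = (1148/3)*(-1/15142) = -574/22713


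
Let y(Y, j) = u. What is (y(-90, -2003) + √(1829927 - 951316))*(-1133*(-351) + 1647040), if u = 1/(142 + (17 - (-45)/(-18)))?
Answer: 4089446/313 + 2044723*√878611 ≈ 1.9166e+9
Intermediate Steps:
u = 2/313 (u = 1/(142 + (17 - (-45)*(-1)/18)) = 1/(142 + (17 - 9*5/18)) = 1/(142 + (17 - 5/2)) = 1/(142 + 29/2) = 1/(313/2) = 2/313 ≈ 0.0063898)
y(Y, j) = 2/313
(y(-90, -2003) + √(1829927 - 951316))*(-1133*(-351) + 1647040) = (2/313 + √(1829927 - 951316))*(-1133*(-351) + 1647040) = (2/313 + √878611)*(397683 + 1647040) = (2/313 + √878611)*2044723 = 4089446/313 + 2044723*√878611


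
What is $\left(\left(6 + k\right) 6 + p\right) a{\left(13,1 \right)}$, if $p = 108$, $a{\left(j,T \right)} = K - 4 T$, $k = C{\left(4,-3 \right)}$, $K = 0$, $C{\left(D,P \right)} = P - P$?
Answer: $-576$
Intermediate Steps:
$C{\left(D,P \right)} = 0$
$k = 0$
$a{\left(j,T \right)} = - 4 T$ ($a{\left(j,T \right)} = 0 - 4 T = - 4 T$)
$\left(\left(6 + k\right) 6 + p\right) a{\left(13,1 \right)} = \left(\left(6 + 0\right) 6 + 108\right) \left(\left(-4\right) 1\right) = \left(6 \cdot 6 + 108\right) \left(-4\right) = \left(36 + 108\right) \left(-4\right) = 144 \left(-4\right) = -576$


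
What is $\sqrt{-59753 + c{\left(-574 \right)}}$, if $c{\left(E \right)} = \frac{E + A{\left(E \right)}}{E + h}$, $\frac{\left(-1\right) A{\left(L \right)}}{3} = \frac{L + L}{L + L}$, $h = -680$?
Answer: $\frac{i \sqrt{93961824990}}{1254} \approx 244.44 i$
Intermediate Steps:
$A{\left(L \right)} = -3$ ($A{\left(L \right)} = - 3 \frac{L + L}{L + L} = - 3 \frac{2 L}{2 L} = - 3 \cdot 2 L \frac{1}{2 L} = \left(-3\right) 1 = -3$)
$c{\left(E \right)} = \frac{-3 + E}{-680 + E}$ ($c{\left(E \right)} = \frac{E - 3}{E - 680} = \frac{-3 + E}{-680 + E}$)
$\sqrt{-59753 + c{\left(-574 \right)}} = \sqrt{-59753 + \frac{-3 - 574}{-680 - 574}} = \sqrt{-59753 + \frac{1}{-1254} \left(-577\right)} = \sqrt{-59753 - - \frac{577}{1254}} = \sqrt{-59753 + \frac{577}{1254}} = \sqrt{- \frac{74929685}{1254}} = \frac{i \sqrt{93961824990}}{1254}$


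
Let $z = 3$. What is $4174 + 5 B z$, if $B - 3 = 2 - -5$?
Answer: $4324$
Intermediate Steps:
$B = 10$ ($B = 3 + \left(2 - -5\right) = 3 + \left(2 + 5\right) = 3 + 7 = 10$)
$4174 + 5 B z = 4174 + 5 \cdot 10 \cdot 3 = 4174 + 50 \cdot 3 = 4174 + 150 = 4324$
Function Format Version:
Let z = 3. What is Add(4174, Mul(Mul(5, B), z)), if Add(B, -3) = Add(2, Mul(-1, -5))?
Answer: 4324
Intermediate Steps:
B = 10 (B = Add(3, Add(2, Mul(-1, -5))) = Add(3, Add(2, 5)) = Add(3, 7) = 10)
Add(4174, Mul(Mul(5, B), z)) = Add(4174, Mul(Mul(5, 10), 3)) = Add(4174, Mul(50, 3)) = Add(4174, 150) = 4324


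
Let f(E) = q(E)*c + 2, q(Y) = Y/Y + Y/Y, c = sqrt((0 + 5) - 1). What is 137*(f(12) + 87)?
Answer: 12741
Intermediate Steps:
c = 2 (c = sqrt(5 - 1) = sqrt(4) = 2)
q(Y) = 2 (q(Y) = 1 + 1 = 2)
f(E) = 6 (f(E) = 2*2 + 2 = 4 + 2 = 6)
137*(f(12) + 87) = 137*(6 + 87) = 137*93 = 12741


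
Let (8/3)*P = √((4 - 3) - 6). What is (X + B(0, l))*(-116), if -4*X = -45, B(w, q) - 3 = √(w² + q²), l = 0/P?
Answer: -1653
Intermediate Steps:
P = 3*I*√5/8 (P = 3*√((4 - 3) - 6)/8 = 3*√(1 - 6)/8 = 3*√(-5)/8 = 3*(I*√5)/8 = 3*I*√5/8 ≈ 0.83853*I)
l = 0 (l = 0/((3*I*√5/8)) = 0*(-8*I*√5/15) = 0)
B(w, q) = 3 + √(q² + w²) (B(w, q) = 3 + √(w² + q²) = 3 + √(q² + w²))
X = 45/4 (X = -¼*(-45) = 45/4 ≈ 11.250)
(X + B(0, l))*(-116) = (45/4 + (3 + √(0² + 0²)))*(-116) = (45/4 + (3 + √(0 + 0)))*(-116) = (45/4 + (3 + √0))*(-116) = (45/4 + (3 + 0))*(-116) = (45/4 + 3)*(-116) = (57/4)*(-116) = -1653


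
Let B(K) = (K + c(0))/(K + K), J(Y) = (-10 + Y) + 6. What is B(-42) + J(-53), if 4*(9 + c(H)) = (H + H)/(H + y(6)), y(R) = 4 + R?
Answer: -1579/28 ≈ -56.393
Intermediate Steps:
J(Y) = -4 + Y
c(H) = -9 + H/(2*(10 + H)) (c(H) = -9 + ((H + H)/(H + (4 + 6)))/4 = -9 + ((2*H)/(H + 10))/4 = -9 + ((2*H)/(10 + H))/4 = -9 + (2*H/(10 + H))/4 = -9 + H/(2*(10 + H)))
B(K) = (-9 + K)/(2*K) (B(K) = (K + (-180 - 17*0)/(2*(10 + 0)))/(K + K) = (K + (½)*(-180 + 0)/10)/((2*K)) = (K + (½)*(⅒)*(-180))*(1/(2*K)) = (K - 9)*(1/(2*K)) = (-9 + K)*(1/(2*K)) = (-9 + K)/(2*K))
B(-42) + J(-53) = (½)*(-9 - 42)/(-42) + (-4 - 53) = (½)*(-1/42)*(-51) - 57 = 17/28 - 57 = -1579/28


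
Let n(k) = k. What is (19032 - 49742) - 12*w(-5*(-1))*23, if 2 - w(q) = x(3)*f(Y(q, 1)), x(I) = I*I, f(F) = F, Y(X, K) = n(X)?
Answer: -18842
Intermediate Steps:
Y(X, K) = X
x(I) = I**2
w(q) = 2 - 9*q (w(q) = 2 - 3**2*q = 2 - 9*q)
(19032 - 49742) - 12*w(-5*(-1))*23 = (19032 - 49742) - 12*(2 - (-45)*(-1))*23 = -30710 - 12*(2 - 9*5)*23 = -30710 - 12*(2 - 45)*23 = -30710 - 12*(-43)*23 = -30710 - (-516)*23 = -30710 - 1*(-11868) = -30710 + 11868 = -18842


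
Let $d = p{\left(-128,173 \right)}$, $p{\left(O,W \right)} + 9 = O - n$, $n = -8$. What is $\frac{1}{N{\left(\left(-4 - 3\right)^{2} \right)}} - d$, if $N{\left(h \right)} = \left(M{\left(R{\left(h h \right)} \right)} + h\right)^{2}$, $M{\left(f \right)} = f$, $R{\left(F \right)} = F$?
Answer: $\frac{774322501}{6002500} \approx 129.0$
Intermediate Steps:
$p{\left(O,W \right)} = -1 + O$ ($p{\left(O,W \right)} = -9 + \left(O - -8\right) = -9 + \left(O + 8\right) = -9 + \left(8 + O\right) = -1 + O$)
$d = -129$ ($d = -1 - 128 = -129$)
$N{\left(h \right)} = \left(h + h^{2}\right)^{2}$ ($N{\left(h \right)} = \left(h h + h\right)^{2} = \left(h^{2} + h\right)^{2} = \left(h + h^{2}\right)^{2}$)
$\frac{1}{N{\left(\left(-4 - 3\right)^{2} \right)}} - d = \frac{1}{\left(\left(-4 - 3\right)^{2}\right)^{2} \left(1 + \left(-4 - 3\right)^{2}\right)^{2}} - -129 = \frac{1}{\left(\left(-7\right)^{2}\right)^{2} \left(1 + \left(-7\right)^{2}\right)^{2}} + 129 = \frac{1}{49^{2} \left(1 + 49\right)^{2}} + 129 = \frac{1}{2401 \cdot 50^{2}} + 129 = \frac{1}{2401 \cdot 2500} + 129 = \frac{1}{6002500} + 129 = \frac{774322501}{6002500}$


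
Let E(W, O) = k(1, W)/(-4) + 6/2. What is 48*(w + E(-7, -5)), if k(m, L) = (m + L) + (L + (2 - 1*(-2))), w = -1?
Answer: 204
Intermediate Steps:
k(m, L) = 4 + m + 2*L (k(m, L) = (L + m) + (L + (2 + 2)) = (L + m) + (L + 4) = (L + m) + (4 + L) = 4 + m + 2*L)
E(W, O) = 7/4 - W/2 (E(W, O) = (4 + 1 + 2*W)/(-4) + 6/2 = (5 + 2*W)*(-1/4) + 6*(1/2) = (-5/4 - W/2) + 3 = 7/4 - W/2)
48*(w + E(-7, -5)) = 48*(-1 + (7/4 - 1/2*(-7))) = 48*(-1 + (7/4 + 7/2)) = 48*(-1 + 21/4) = 48*(17/4) = 204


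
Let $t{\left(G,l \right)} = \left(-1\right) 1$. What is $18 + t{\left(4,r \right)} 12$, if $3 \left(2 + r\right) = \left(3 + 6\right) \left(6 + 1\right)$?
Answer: $6$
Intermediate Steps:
$r = 19$ ($r = -2 + \frac{\left(3 + 6\right) \left(6 + 1\right)}{3} = -2 + \frac{9 \cdot 7}{3} = -2 + \frac{1}{3} \cdot 63 = -2 + 21 = 19$)
$t{\left(G,l \right)} = -1$
$18 + t{\left(4,r \right)} 12 = 18 - 12 = 6$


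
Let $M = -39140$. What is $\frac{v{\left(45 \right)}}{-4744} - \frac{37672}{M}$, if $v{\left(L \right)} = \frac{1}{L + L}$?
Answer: $\frac{804219899}{835560720} \approx 0.96249$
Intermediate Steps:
$v{\left(L \right)} = \frac{1}{2 L}$
$\frac{v{\left(45 \right)}}{-4744} - \frac{37672}{M} = \frac{\frac{1}{2} \cdot \frac{1}{45}}{-4744} - \frac{37672}{-39140} = \frac{1}{2} \cdot \frac{1}{45} \left(- \frac{1}{4744}\right) - - \frac{9418}{9785} = \frac{1}{90} \left(- \frac{1}{4744}\right) + \frac{9418}{9785} = - \frac{1}{426960} + \frac{9418}{9785} = \frac{804219899}{835560720}$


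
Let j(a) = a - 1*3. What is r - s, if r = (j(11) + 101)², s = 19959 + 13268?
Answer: -21346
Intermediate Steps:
j(a) = -3 + a (j(a) = a - 3 = -3 + a)
s = 33227
r = 11881 (r = ((-3 + 11) + 101)² = (8 + 101)² = 109² = 11881)
r - s = 11881 - 1*33227 = 11881 - 33227 = -21346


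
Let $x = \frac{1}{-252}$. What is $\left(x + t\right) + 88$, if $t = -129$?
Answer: $- \frac{10333}{252} \approx -41.004$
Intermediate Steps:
$x = - \frac{1}{252} \approx -0.0039683$
$\left(x + t\right) + 88 = \left(- \frac{1}{252} - 129\right) + 88 = - \frac{32509}{252} + 88 = - \frac{10333}{252}$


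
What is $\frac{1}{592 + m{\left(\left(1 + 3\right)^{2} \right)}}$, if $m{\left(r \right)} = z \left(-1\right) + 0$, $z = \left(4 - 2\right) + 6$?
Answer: $\frac{1}{584} \approx 0.0017123$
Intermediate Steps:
$z = 8$ ($z = 2 + 6 = 8$)
$m{\left(r \right)} = -8$ ($m{\left(r \right)} = 8 \left(-1\right) + 0 = -8 + 0 = -8$)
$\frac{1}{592 + m{\left(\left(1 + 3\right)^{2} \right)}} = \frac{1}{592 - 8} = \frac{1}{584}$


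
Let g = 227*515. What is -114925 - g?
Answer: -231830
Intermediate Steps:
g = 116905
-114925 - g = -114925 - 1*116905 = -114925 - 116905 = -231830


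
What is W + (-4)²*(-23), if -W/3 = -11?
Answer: -335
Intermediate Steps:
W = 33 (W = -3*(-11) = 33)
W + (-4)²*(-23) = 33 + (-4)²*(-23) = 33 + 16*(-23) = 33 - 368 = -335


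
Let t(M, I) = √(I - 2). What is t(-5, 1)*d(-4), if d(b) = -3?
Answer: -3*I ≈ -3.0*I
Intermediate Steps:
t(M, I) = √(-2 + I)
t(-5, 1)*d(-4) = √(-2 + 1)*(-3) = √(-1)*(-3) = I*(-3) = -3*I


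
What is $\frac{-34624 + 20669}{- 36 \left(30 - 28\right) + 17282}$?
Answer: $- \frac{2791}{3442} \approx -0.81087$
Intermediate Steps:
$\frac{-34624 + 20669}{- 36 \left(30 - 28\right) + 17282} = - \frac{13955}{\left(-36\right) 2 + 17282} = - \frac{13955}{-72 + 17282} = - \frac{13955}{17210} = \left(-13955\right) \frac{1}{17210} = - \frac{2791}{3442}$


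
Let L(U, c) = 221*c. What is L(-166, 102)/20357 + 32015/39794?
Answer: 1548765703/810086458 ≈ 1.9119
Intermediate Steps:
L(-166, 102)/20357 + 32015/39794 = (221*102)/20357 + 32015/39794 = 22542*(1/20357) + 32015*(1/39794) = 22542/20357 + 32015/39794 = 1548765703/810086458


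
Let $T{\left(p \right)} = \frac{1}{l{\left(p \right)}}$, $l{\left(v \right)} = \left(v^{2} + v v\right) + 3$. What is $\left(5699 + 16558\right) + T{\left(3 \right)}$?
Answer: $\frac{467398}{21} \approx 22257.0$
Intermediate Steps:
$l{\left(v \right)} = 3 + 2 v^{2}$ ($l{\left(v \right)} = \left(v^{2} + v^{2}\right) + 3 = 2 v^{2} + 3 = 3 + 2 v^{2}$)
$T{\left(p \right)} = \frac{1}{3 + 2 p^{2}}$
$\left(5699 + 16558\right) + T{\left(3 \right)} = \left(5699 + 16558\right) + \frac{1}{3 + 2 \cdot 3^{2}} = 22257 + \frac{1}{3 + 2 \cdot 9} = 22257 + \frac{1}{3 + 18} = 22257 + \frac{1}{21} = \frac{467398}{21}$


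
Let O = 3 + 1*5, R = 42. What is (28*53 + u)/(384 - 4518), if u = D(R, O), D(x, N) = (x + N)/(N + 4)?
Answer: -8929/24804 ≈ -0.35998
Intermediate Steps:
O = 8 (O = 3 + 5 = 8)
D(x, N) = (N + x)/(4 + N)
u = 25/6 (u = (8 + 42)/(4 + 8) = 50/12 = (1/12)*50 = 25/6 ≈ 4.1667)
(28*53 + u)/(384 - 4518) = (28*53 + 25/6)/(384 - 4518) = (1484 + 25/6)/(-4134) = (8929/6)*(-1/4134) = -8929/24804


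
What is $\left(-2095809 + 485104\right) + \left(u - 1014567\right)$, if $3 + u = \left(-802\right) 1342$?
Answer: $-3701559$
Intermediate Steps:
$u = -1076287$ ($u = -3 - 1076284 = -1076287$)
$\left(-2095809 + 485104\right) + \left(u - 1014567\right) = \left(-2095809 + 485104\right) - 2090854 = -1610705 - 2090854 = -3701559$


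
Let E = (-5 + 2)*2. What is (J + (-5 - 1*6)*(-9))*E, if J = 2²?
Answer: -618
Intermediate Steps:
J = 4
E = -6 (E = -3*2 = -6)
(J + (-5 - 1*6)*(-9))*E = (4 + (-5 - 1*6)*(-9))*(-6) = (4 + (-5 - 6)*(-9))*(-6) = (4 - 11*(-9))*(-6) = (4 + 99)*(-6) = 103*(-6) = -618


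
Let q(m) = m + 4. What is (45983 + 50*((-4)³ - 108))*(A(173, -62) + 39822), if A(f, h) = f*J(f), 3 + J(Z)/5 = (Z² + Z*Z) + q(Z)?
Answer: 1942701127266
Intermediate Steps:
q(m) = 4 + m
J(Z) = 5 + 5*Z + 10*Z² (J(Z) = -15 + 5*((Z² + Z*Z) + (4 + Z)) = -15 + 5*((Z² + Z²) + (4 + Z)) = -15 + 5*(2*Z² + (4 + Z)) = -15 + 5*(4 + Z + 2*Z²) = -15 + (20 + 5*Z + 10*Z²) = 5 + 5*Z + 10*Z²)
A(f, h) = f*(5 + 5*f + 10*f²)
(45983 + 50*((-4)³ - 108))*(A(173, -62) + 39822) = (45983 + 50*((-4)³ - 108))*(5*173*(1 + 173 + 2*173²) + 39822) = (45983 + 50*(-64 - 108))*(5*173*(1 + 173 + 2*29929) + 39822) = (45983 + 50*(-172))*(5*173*(1 + 173 + 59858) + 39822) = (45983 - 8600)*(5*173*60032 + 39822) = 37383*(51927680 + 39822) = 37383*51967502 = 1942701127266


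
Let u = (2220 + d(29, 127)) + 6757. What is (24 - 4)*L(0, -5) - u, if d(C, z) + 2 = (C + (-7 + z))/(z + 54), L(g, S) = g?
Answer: -1624624/181 ≈ -8975.8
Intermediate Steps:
d(C, z) = -2 + (-7 + C + z)/(54 + z) (d(C, z) = -2 + (C + (-7 + z))/(z + 54) = -2 + (-7 + C + z)/(54 + z))
u = 1624624/181 (u = (2220 + (-115 + 29 - 1*127)/(54 + 127)) + 6757 = (2220 + (-115 + 29 - 127)/181) + 6757 = (2220 + (1/181)*(-213)) + 6757 = (2220 - 213/181) + 6757 = 401607/181 + 6757 = 1624624/181 ≈ 8975.8)
(24 - 4)*L(0, -5) - u = (24 - 4)*0 - 1*1624624/181 = 20*0 - 1624624/181 = 0 - 1624624/181 = -1624624/181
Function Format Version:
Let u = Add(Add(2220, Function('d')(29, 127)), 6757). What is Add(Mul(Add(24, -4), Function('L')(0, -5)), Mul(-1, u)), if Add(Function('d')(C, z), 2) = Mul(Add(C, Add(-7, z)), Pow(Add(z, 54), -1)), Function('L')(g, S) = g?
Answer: Rational(-1624624, 181) ≈ -8975.8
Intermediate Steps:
Function('d')(C, z) = Add(-2, Mul(Pow(Add(54, z), -1), Add(-7, C, z))) (Function('d')(C, z) = Add(-2, Mul(Add(C, Add(-7, z)), Pow(Add(z, 54), -1))) = Add(-2, Mul(Add(-7, C, z), Pow(Add(54, z), -1))) = Add(-2, Mul(Pow(Add(54, z), -1), Add(-7, C, z))))
u = Rational(1624624, 181) (u = Add(Add(2220, Mul(Pow(Add(54, 127), -1), Add(-115, 29, Mul(-1, 127)))), 6757) = Add(Add(2220, Mul(Pow(181, -1), Add(-115, 29, -127))), 6757) = Add(Add(2220, Mul(Rational(1, 181), -213)), 6757) = Add(Add(2220, Rational(-213, 181)), 6757) = Add(Rational(401607, 181), 6757) = Rational(1624624, 181) ≈ 8975.8)
Add(Mul(Add(24, -4), Function('L')(0, -5)), Mul(-1, u)) = Add(Mul(Add(24, -4), 0), Mul(-1, Rational(1624624, 181))) = Add(Mul(20, 0), Rational(-1624624, 181)) = Add(0, Rational(-1624624, 181)) = Rational(-1624624, 181)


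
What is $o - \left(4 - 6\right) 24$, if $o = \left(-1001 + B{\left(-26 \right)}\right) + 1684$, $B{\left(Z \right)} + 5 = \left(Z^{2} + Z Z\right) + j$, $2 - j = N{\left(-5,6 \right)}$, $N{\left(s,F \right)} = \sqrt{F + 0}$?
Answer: $2080 - \sqrt{6} \approx 2077.6$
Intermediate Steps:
$N{\left(s,F \right)} = \sqrt{F}$
$j = 2 - \sqrt{6} \approx -0.44949$
$B{\left(Z \right)} = -3 - \sqrt{6} + 2 Z^{2}$ ($B{\left(Z \right)} = -5 + \left(\left(Z^{2} + Z Z\right) + \left(2 - \sqrt{6}\right)\right) = -5 + \left(\left(Z^{2} + Z^{2}\right) + \left(2 - \sqrt{6}\right)\right) = -5 + \left(2 Z^{2} + \left(2 - \sqrt{6}\right)\right) = -5 + \left(2 - \sqrt{6} + 2 Z^{2}\right) = -3 - \sqrt{6} + 2 Z^{2}$)
$o = 2032 - \sqrt{6}$ ($o = \left(-1001 - \left(3 - 1352 + \sqrt{6}\right)\right) + 1684 = \left(-1001 - \left(-1349 + \sqrt{6}\right)\right) + 1684 = \left(-1001 + \left(1349 - \sqrt{6}\right)\right) + 1684 = \left(348 - \sqrt{6}\right) + 1684 = 2032 - \sqrt{6} \approx 2029.6$)
$o - \left(4 - 6\right) 24 = \left(2032 - \sqrt{6}\right) - \left(4 - 6\right) 24 = \left(2032 - \sqrt{6}\right) - \left(-2\right) 24 = \left(2032 - \sqrt{6}\right) - -48 = \left(2032 - \sqrt{6}\right) + 48 = 2080 - \sqrt{6}$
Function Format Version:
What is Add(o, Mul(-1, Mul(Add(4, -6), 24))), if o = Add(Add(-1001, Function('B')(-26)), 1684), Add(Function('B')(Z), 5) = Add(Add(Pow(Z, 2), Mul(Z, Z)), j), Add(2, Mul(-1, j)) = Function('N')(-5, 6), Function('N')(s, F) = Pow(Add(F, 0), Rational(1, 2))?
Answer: Add(2080, Mul(-1, Pow(6, Rational(1, 2)))) ≈ 2077.6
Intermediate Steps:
Function('N')(s, F) = Pow(F, Rational(1, 2))
j = Add(2, Mul(-1, Pow(6, Rational(1, 2)))) ≈ -0.44949
Function('B')(Z) = Add(-3, Mul(-1, Pow(6, Rational(1, 2))), Mul(2, Pow(Z, 2))) (Function('B')(Z) = Add(-5, Add(Add(Pow(Z, 2), Mul(Z, Z)), Add(2, Mul(-1, Pow(6, Rational(1, 2)))))) = Add(-5, Add(Add(Pow(Z, 2), Pow(Z, 2)), Add(2, Mul(-1, Pow(6, Rational(1, 2)))))) = Add(-5, Add(Mul(2, Pow(Z, 2)), Add(2, Mul(-1, Pow(6, Rational(1, 2)))))) = Add(-5, Add(2, Mul(-1, Pow(6, Rational(1, 2))), Mul(2, Pow(Z, 2)))) = Add(-3, Mul(-1, Pow(6, Rational(1, 2))), Mul(2, Pow(Z, 2))))
o = Add(2032, Mul(-1, Pow(6, Rational(1, 2)))) (o = Add(Add(-1001, Add(-3, Mul(-1, Pow(6, Rational(1, 2))), Mul(2, Pow(-26, 2)))), 1684) = Add(Add(-1001, Add(-3, Mul(-1, Pow(6, Rational(1, 2))), Mul(2, 676))), 1684) = Add(Add(-1001, Add(-3, Mul(-1, Pow(6, Rational(1, 2))), 1352)), 1684) = Add(Add(-1001, Add(1349, Mul(-1, Pow(6, Rational(1, 2))))), 1684) = Add(Add(348, Mul(-1, Pow(6, Rational(1, 2)))), 1684) = Add(2032, Mul(-1, Pow(6, Rational(1, 2)))) ≈ 2029.6)
Add(o, Mul(-1, Mul(Add(4, -6), 24))) = Add(Add(2032, Mul(-1, Pow(6, Rational(1, 2)))), Mul(-1, Mul(Add(4, -6), 24))) = Add(Add(2032, Mul(-1, Pow(6, Rational(1, 2)))), Mul(-1, Mul(-2, 24))) = Add(Add(2032, Mul(-1, Pow(6, Rational(1, 2)))), Mul(-1, -48)) = Add(Add(2032, Mul(-1, Pow(6, Rational(1, 2)))), 48) = Add(2080, Mul(-1, Pow(6, Rational(1, 2))))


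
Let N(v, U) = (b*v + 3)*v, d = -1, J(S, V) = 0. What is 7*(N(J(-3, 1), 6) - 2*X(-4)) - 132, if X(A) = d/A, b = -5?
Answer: -271/2 ≈ -135.50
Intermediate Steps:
N(v, U) = v*(3 - 5*v) (N(v, U) = (-5*v + 3)*v = (3 - 5*v)*v = v*(3 - 5*v))
X(A) = -1/A
7*(N(J(-3, 1), 6) - 2*X(-4)) - 132 = 7*(0*(3 - 5*0) - (-2)/(-4)) - 132 = 7*(0*(3 + 0) - (-2)*(-1)/4) - 132 = 7*(0*3 - 2*1/4) - 132 = 7*(0 - 1/2) - 132 = 7*(-1/2) - 132 = -7/2 - 132 = -271/2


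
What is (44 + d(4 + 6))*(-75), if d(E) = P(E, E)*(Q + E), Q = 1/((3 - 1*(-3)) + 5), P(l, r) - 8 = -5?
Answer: -61275/11 ≈ -5570.5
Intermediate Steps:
P(l, r) = 3 (P(l, r) = 8 - 5 = 3)
Q = 1/11 (Q = 1/((3 + 3) + 5) = 1/(6 + 5) = 1/11 ≈ 0.090909)
d(E) = 3/11 + 3*E (d(E) = 3*(1/11 + E) = 3/11 + 3*E)
(44 + d(4 + 6))*(-75) = (44 + (3/11 + 3*(4 + 6)))*(-75) = (44 + (3/11 + 3*10))*(-75) = (44 + (3/11 + 30))*(-75) = (44 + 333/11)*(-75) = (817/11)*(-75) = -61275/11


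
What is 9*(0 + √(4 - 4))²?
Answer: 0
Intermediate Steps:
9*(0 + √(4 - 4))² = 9*(0 + √0)² = 9*(0 + 0)² = 9*0² = 9*0 = 0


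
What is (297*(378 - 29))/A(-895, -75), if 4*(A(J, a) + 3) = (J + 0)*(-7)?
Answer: 414612/6253 ≈ 66.306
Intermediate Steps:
A(J, a) = -3 - 7*J/4 (A(J, a) = -3 + ((J + 0)*(-7))/4 = -3 + (J*(-7))/4 = -3 + (-7*J)/4 = -3 - 7*J/4)
(297*(378 - 29))/A(-895, -75) = (297*(378 - 29))/(-3 - 7/4*(-895)) = (297*349)/(-3 + 6265/4) = 103653/(6253/4) = 103653*(4/6253) = 414612/6253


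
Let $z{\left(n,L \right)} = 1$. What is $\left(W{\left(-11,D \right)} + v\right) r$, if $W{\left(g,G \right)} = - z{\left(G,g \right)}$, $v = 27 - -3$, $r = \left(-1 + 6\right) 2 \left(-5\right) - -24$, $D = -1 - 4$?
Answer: $-754$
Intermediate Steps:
$D = -5$
$r = -26$ ($r = 5 \cdot 2 \left(-5\right) + 24 = 10 \left(-5\right) + 24 = -50 + 24 = -26$)
$v = 30$ ($v = 27 + 3 = 30$)
$W{\left(g,G \right)} = -1$ ($W{\left(g,G \right)} = \left(-1\right) 1 = -1$)
$\left(W{\left(-11,D \right)} + v\right) r = \left(-1 + 30\right) \left(-26\right) = 29 \left(-26\right) = -754$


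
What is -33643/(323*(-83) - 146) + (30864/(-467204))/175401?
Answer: 76582704832607/61358601541995 ≈ 1.2481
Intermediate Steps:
-33643/(323*(-83) - 146) + (30864/(-467204))/175401 = -33643/(-26809 - 146) + (30864*(-1/467204))*(1/175401) = -33643/(-26955) - 7716/116801*1/175401 = -33643*(-1/26955) - 2572/6829004067 = 33643/26955 - 2572/6829004067 = 76582704832607/61358601541995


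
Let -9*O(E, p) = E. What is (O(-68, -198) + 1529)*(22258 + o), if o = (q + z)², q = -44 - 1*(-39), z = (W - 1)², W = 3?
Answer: 307819711/9 ≈ 3.4202e+7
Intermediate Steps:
z = 4 (z = (3 - 1)² = 2² = 4)
O(E, p) = -E/9
q = -5 (q = -44 + 39 = -5)
o = 1 (o = (-5 + 4)² = (-1)² = 1)
(O(-68, -198) + 1529)*(22258 + o) = (-⅑*(-68) + 1529)*(22258 + 1) = (68/9 + 1529)*22259 = (13829/9)*22259 = 307819711/9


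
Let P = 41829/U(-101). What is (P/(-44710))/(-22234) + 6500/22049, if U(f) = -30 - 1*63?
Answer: 11782779045929/39969060602980 ≈ 0.29480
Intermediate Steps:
U(f) = -93 (U(f) = -30 - 63 = -93)
P = -13943/31 (P = 41829/(-93) = 41829*(-1/93) = -13943/31 ≈ -449.77)
(P/(-44710))/(-22234) + 6500/22049 = -13943/31/(-44710)/(-22234) + 6500/22049 = -13943/31*(-1/44710)*(-1/22234) + 6500*(1/22049) = (13943/1386010)*(-1/22234) + 6500/22049 = -13943/30816546340 + 6500/22049 = 11782779045929/39969060602980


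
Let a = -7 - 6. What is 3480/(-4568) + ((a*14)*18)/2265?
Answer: -951957/431105 ≈ -2.2082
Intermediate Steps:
a = -13
3480/(-4568) + ((a*14)*18)/2265 = 3480/(-4568) + (-13*14*18)/2265 = 3480*(-1/4568) - 182*18*(1/2265) = -435/571 - 3276*1/2265 = -435/571 - 1092/755 = -951957/431105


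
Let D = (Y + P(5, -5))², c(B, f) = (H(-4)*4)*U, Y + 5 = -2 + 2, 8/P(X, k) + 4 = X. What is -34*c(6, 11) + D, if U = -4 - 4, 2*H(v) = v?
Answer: -2167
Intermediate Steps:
H(v) = v/2
P(X, k) = 8/(-4 + X)
U = -8
Y = -5 (Y = -5 + (-2 + 2) = -5 + 0 = -5)
c(B, f) = 64 (c(B, f) = (((½)*(-4))*4)*(-8) = -2*4*(-8) = -8*(-8) = 64)
D = 9 (D = (-5 + 8/(-4 + 5))² = (-5 + 8/1)² = (-5 + 8*1)² = (-5 + 8)² = 3² = 9)
-34*c(6, 11) + D = -34*64 + 9 = -2176 + 9 = -2167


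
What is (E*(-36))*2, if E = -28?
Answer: 2016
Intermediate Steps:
(E*(-36))*2 = -28*(-36)*2 = 1008*2 = 2016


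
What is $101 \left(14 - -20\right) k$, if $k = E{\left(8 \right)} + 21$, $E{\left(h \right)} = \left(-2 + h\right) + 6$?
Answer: $113322$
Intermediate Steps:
$E{\left(h \right)} = 4 + h$
$k = 33$ ($k = \left(4 + 8\right) + 21 = 12 + 21 = 33$)
$101 \left(14 - -20\right) k = 101 \left(14 - -20\right) 33 = 101 \left(14 + 20\right) 33 = 101 \cdot 34 \cdot 33 = 3434 \cdot 33 = 113322$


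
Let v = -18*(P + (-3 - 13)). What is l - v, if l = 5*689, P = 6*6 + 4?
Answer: 3877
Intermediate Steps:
P = 40 (P = 36 + 4 = 40)
l = 3445
v = -432 (v = -18*(40 + (-3 - 13)) = -18*(40 - 16) = -18*24 = -432)
l - v = 3445 - 1*(-432) = 3445 + 432 = 3877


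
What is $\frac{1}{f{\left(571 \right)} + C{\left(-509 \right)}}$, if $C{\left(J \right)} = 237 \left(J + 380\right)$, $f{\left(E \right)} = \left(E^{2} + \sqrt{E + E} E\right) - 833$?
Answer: $\frac{294635}{86437444403} - \frac{571 \sqrt{1142}}{86437444403} \approx 3.1854 \cdot 10^{-6}$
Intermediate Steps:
$f{\left(E \right)} = -833 + E^{2} + \sqrt{2} E^{\frac{3}{2}}$ ($f{\left(E \right)} = \left(E^{2} + \sqrt{2 E} E\right) - 833 = \left(E^{2} + \sqrt{2} \sqrt{E} E\right) - 833 = \left(E^{2} + \sqrt{2} E^{\frac{3}{2}}\right) - 833 = -833 + E^{2} + \sqrt{2} E^{\frac{3}{2}}$)
$C{\left(J \right)} = 90060 + 237 J$ ($C{\left(J \right)} = 237 \left(380 + J\right) = 90060 + 237 J$)
$\frac{1}{f{\left(571 \right)} + C{\left(-509 \right)}} = \frac{1}{\left(-833 + 571^{2} + \sqrt{2} \cdot 571^{\frac{3}{2}}\right) + \left(90060 + 237 \left(-509\right)\right)} = \frac{1}{\left(-833 + 326041 + \sqrt{2} \cdot 571 \sqrt{571}\right) + \left(90060 - 120633\right)} = \frac{1}{\left(-833 + 326041 + 571 \sqrt{1142}\right) - 30573} = \frac{1}{\left(325208 + 571 \sqrt{1142}\right) - 30573} = \frac{1}{294635 + 571 \sqrt{1142}}$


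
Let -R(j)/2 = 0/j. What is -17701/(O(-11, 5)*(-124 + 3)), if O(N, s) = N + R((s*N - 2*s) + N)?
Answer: -17701/1331 ≈ -13.299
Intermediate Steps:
R(j) = 0 (R(j) = -0/j = -2*0 = 0)
O(N, s) = N (O(N, s) = N + 0 = N)
-17701/(O(-11, 5)*(-124 + 3)) = -17701/((-11*(-124 + 3))) = -17701/((-11*(-121))) = -17701/1331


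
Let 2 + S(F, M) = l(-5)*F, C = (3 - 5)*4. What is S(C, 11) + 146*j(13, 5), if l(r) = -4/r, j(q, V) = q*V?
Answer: 47408/5 ≈ 9481.6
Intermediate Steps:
C = -8 (C = -2*4 = -8)
j(q, V) = V*q
S(F, M) = -2 + 4*F/5 (S(F, M) = -2 + (-4/(-5))*F = -2 + (-4*(-⅕))*F = -2 + 4*F/5)
S(C, 11) + 146*j(13, 5) = (-2 + (⅘)*(-8)) + 146*(5*13) = (-2 - 32/5) + 146*65 = -42/5 + 9490 = 47408/5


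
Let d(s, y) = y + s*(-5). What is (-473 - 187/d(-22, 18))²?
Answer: 3688254361/16384 ≈ 2.2511e+5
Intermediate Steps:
d(s, y) = y - 5*s
(-473 - 187/d(-22, 18))² = (-473 - 187/(18 - 5*(-22)))² = (-473 - 187/(18 + 110))² = (-473 - 187/128)² = (-60731/128)² = 3688254361/16384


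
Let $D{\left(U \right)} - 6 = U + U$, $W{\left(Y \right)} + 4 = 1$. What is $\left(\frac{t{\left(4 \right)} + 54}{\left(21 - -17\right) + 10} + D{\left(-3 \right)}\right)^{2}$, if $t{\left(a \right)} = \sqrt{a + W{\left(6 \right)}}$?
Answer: $\frac{3025}{2304} \approx 1.3129$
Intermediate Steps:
$W{\left(Y \right)} = -3$ ($W{\left(Y \right)} = -4 + 1 = -3$)
$t{\left(a \right)} = \sqrt{-3 + a}$ ($t{\left(a \right)} = \sqrt{a - 3} = \sqrt{-3 + a}$)
$D{\left(U \right)} = 6 + 2 U$ ($D{\left(U \right)} = 6 + \left(U + U\right) = 6 + 2 U$)
$\left(\frac{t{\left(4 \right)} + 54}{\left(21 - -17\right) + 10} + D{\left(-3 \right)}\right)^{2} = \left(\frac{\sqrt{-3 + 4} + 54}{\left(21 - -17\right) + 10} + \left(6 + 2 \left(-3\right)\right)\right)^{2} = \left(\frac{\sqrt{1} + 54}{\left(21 + 17\right) + 10} + \left(6 - 6\right)\right)^{2} = \left(\frac{1 + 54}{38 + 10} + 0\right)^{2} = \left(\frac{55}{48} + 0\right)^{2} = \left(\frac{55}{48}\right)^{2} = \frac{3025}{2304}$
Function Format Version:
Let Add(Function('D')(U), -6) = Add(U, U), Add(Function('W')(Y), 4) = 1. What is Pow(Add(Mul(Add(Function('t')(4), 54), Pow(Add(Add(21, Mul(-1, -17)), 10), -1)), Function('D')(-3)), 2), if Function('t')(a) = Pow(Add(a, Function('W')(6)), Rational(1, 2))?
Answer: Rational(3025, 2304) ≈ 1.3129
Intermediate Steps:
Function('W')(Y) = -3 (Function('W')(Y) = Add(-4, 1) = -3)
Function('t')(a) = Pow(Add(-3, a), Rational(1, 2)) (Function('t')(a) = Pow(Add(a, -3), Rational(1, 2)) = Pow(Add(-3, a), Rational(1, 2)))
Function('D')(U) = Add(6, Mul(2, U)) (Function('D')(U) = Add(6, Add(U, U)) = Add(6, Mul(2, U)))
Pow(Add(Mul(Add(Function('t')(4), 54), Pow(Add(Add(21, Mul(-1, -17)), 10), -1)), Function('D')(-3)), 2) = Pow(Add(Mul(Add(Pow(Add(-3, 4), Rational(1, 2)), 54), Pow(Add(Add(21, Mul(-1, -17)), 10), -1)), Add(6, Mul(2, -3))), 2) = Pow(Add(Mul(Add(Pow(1, Rational(1, 2)), 54), Pow(Add(Add(21, 17), 10), -1)), Add(6, -6)), 2) = Pow(Add(Mul(Add(1, 54), Pow(Add(38, 10), -1)), 0), 2) = Pow(Add(Mul(55, Pow(48, -1)), 0), 2) = Pow(Add(Mul(55, Rational(1, 48)), 0), 2) = Pow(Add(Rational(55, 48), 0), 2) = Pow(Rational(55, 48), 2) = Rational(3025, 2304)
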